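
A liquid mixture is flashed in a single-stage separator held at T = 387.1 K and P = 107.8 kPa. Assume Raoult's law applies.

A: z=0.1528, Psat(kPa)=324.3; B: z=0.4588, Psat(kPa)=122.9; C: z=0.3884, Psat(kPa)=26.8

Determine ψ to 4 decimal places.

ψ = 0.1049

Raoult's law: Kᵢ = Pᵢˢᵃᵗ/P = Pᵢˢᵃᵗ/107.8.
  K_A = 324.3/107.8 = 3.008349, K_B = 122.9/107.8 = 1.140074, K_C = 26.8/107.8 = 0.248609
Rachford–Rice: g(ψ) = Σ zᵢ(Kᵢ−1)/(1+ψ(Kᵢ−1)) = 0.
Check two-phase: ΣzᵢKᵢ = 1.0793 > 1 and Σzᵢ/Kᵢ = 2.0155 > 1, so g(0) = 0.0793 > 0 and g(1) = -1.0155 < 0.
Newton iteration, ψ⁰ = 0.5:
  ψ = 0.5000: g = -0.25429, g' = -0.7239 → ψ = 0.1487
  ψ = 0.1487: g = -0.02931, g' = -0.6520 → ψ = 0.1038
  ψ = 0.1038: g = 0.00077, g' = -0.6887 → ψ = 0.1049
Converged at ψ = 0.1049.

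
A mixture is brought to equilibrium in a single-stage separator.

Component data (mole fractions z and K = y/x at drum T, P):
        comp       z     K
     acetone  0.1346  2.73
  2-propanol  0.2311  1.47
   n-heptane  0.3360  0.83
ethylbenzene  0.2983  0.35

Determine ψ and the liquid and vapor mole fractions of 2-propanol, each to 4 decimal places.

ψ = 0.1782, x_2-propanol = 0.2132, y_2-propanol = 0.3135

Let ψ = V/F and solve Σ zᵢ(Kᵢ−1)/(1+ψ(Kᵢ−1)) = 0.
Feasibility: ΣzᵢKᵢ = 1.0905, Σzᵢ/Kᵢ = 1.4636 — both > 1, two phases present.
Iterate (Newton) starting at ψ = 0.64:
  ψ = 0.6400: g = -0.20210, g' = -0.5027 → ψ = 0.2379
  ψ = 0.2379: g = -0.02625, g' = -0.4304 → ψ = 0.1769
  ψ = 0.1769: g = 0.00057, g' = -0.4509 → ψ = 0.1782
Converged at ψ = 0.1782.
Compositions from xᵢ = zᵢ/(1+ψ(Kᵢ−1)), yᵢ = Kᵢxᵢ:
  acetone: x = 0.1029, y = 0.2809
  2-propanol: x = 0.2132, y = 0.3135
  n-heptane: x = 0.3465, y = 0.2876
  ethylbenzene: x = 0.3374, y = 0.1181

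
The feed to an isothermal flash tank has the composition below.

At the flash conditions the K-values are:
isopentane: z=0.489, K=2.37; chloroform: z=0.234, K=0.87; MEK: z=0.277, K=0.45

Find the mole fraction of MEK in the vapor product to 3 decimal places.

Material balance + equilibrium reduce to Σ zᵢ(Kᵢ−1)/(1+ψ(Kᵢ−1)) = 0.
g(0) = ΣzᵢKᵢ − 1 = 0.487 and g(1) = 1 − Σzᵢ/Kᵢ = -0.091, so a root lies in (0, 1).
Iterate (Newton) starting at ψ = 0.5:
  ψ = 0.500: g = 0.1549, g' = -0.487 → ψ = 0.818
  ψ = 0.818: g = 0.0049, g' = -0.486 → ψ = 0.828
Converged at ψ = 0.828.
Compositions from xᵢ = zᵢ/(1+ψ(Kᵢ−1)), yᵢ = Kᵢxᵢ:
  isopentane: x = 0.229, y = 0.543
  chloroform: x = 0.262, y = 0.228
  MEK: x = 0.509, y = 0.229

y_MEK = 0.229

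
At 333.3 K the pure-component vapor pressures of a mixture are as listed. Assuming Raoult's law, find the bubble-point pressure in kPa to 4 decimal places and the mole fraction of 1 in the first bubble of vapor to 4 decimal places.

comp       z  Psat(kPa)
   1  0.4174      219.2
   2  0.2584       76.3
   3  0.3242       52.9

At the bubble point ψ → 0, so ΣzᵢKᵢ = 1 with Kᵢ = Pᵢˢᵃᵗ/P ⇒ P = ΣzᵢPᵢˢᵃᵗ.
P = 0.4174·219.2 + 0.2584·76.3 + 0.3242·52.9 = 128.3602 kPa
yᵢ = zᵢPᵢˢᵃᵗ/P ⇒ y_1 = 0.4174·219.2/128.3602 = 0.7128

Pbub = 128.3602 kPa, y_1 = 0.7128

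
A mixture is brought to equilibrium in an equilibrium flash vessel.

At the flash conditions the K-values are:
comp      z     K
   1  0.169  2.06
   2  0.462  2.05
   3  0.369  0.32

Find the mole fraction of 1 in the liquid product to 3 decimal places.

Rachford–Rice: g(β) = Σ zᵢ(Kᵢ−1)/(1+β(Kᵢ−1)) = 0.
Feasibility: ΣzᵢKᵢ = 1.413, Σzᵢ/Kᵢ = 1.461 — both > 1, two phases present.
Newton iteration, β⁰ = 0.5:
  β = 0.500: g = 0.0550, g' = -0.692 → β = 0.580
  β = 0.580: g = -0.0015, g' = -0.734 → β = 0.577
Converged at β = 0.577.
Compositions from xᵢ = zᵢ/(1+β(Kᵢ−1)), yᵢ = Kᵢxᵢ:
  1: x = 0.105, y = 0.216
  2: x = 0.288, y = 0.590
  3: x = 0.608, y = 0.194

x_1 = 0.105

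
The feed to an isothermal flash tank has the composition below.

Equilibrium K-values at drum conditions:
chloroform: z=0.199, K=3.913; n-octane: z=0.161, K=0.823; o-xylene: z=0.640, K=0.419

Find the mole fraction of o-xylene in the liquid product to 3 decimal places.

x_o-xylene = 0.688

Material balance + equilibrium reduce to Σ zᵢ(Kᵢ−1)/(1+ψ(Kᵢ−1)) = 0.
Check two-phase: ΣzᵢKᵢ = 1.179 > 1 and Σzᵢ/Kᵢ = 1.774 > 1, so g(0) = 0.179 > 0 and g(1) = -0.774 < 0.
Newton iteration, ψ⁰ = 0.41:
  ψ = 0.410: g = -0.2547, g' = -0.729 → ψ = 0.061
  ψ = 0.061: g = 0.0785, g' = -1.457 → ψ = 0.114
  ψ = 0.114: g = 0.0073, g' = -1.203 → ψ = 0.121
Converged at ψ = 0.121.
Compositions from xᵢ = zᵢ/(1+ψ(Kᵢ−1)), yᵢ = Kᵢxᵢ:
  chloroform: x = 0.147, y = 0.576
  n-octane: x = 0.165, y = 0.135
  o-xylene: x = 0.688, y = 0.288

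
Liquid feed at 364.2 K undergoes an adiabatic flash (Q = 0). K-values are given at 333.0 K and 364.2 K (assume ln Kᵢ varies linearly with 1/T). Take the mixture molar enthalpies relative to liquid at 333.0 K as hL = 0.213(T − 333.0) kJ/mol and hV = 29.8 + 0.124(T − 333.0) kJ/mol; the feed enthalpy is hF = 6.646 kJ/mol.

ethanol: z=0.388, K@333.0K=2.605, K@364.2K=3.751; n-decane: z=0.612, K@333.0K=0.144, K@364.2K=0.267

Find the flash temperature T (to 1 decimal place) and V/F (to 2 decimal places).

Adiabatic flash: solve Rachford–Rice at each trial T, then check hF = ψ·hV(T) + (1−ψ)·hL(T).
  T = 333.0 K: K = (2.605, 0.144), RR gives ψ = 0.072, H_out = 2.144 kJ/mol
  T = 364.2 K: K = (3.751, 0.267), RR gives ψ = 0.307, H_out = 14.938 kJ/mol
  T = 348.6 K: K = (3.152, 0.199), RR gives ψ = 0.200, H_out = 9.000 kJ/mol
  T = 340.8 K: K = (2.872, 0.170), RR gives ψ = 0.140, H_out = 5.747 kJ/mol
  T = 344.7 K: K = (3.010, 0.184), RR gives ψ = 0.171, H_out = 7.408 kJ/mol
  T = 342.8 K: K = (2.942, 0.177), RR gives ψ = 0.156, H_out = 6.608 kJ/mol
Linear interpolation between T = 342.8 (H_out = 6.608) and T = 344.7 (H_out = 7.408) on hF = 6.646 gives T ≈ 342.9 K, at which ψ = 0.16.

T = 342.9 K, V/F = 0.16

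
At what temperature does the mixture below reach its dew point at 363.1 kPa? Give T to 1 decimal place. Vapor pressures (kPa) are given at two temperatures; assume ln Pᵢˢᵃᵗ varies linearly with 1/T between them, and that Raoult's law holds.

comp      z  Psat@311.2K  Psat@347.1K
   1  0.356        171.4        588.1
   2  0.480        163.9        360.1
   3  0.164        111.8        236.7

T = 345.0 K

Dew-point temperature: Σzᵢ·P/Pᵢˢᵃᵗ(T) = 1. Interpolate ln Pᵢˢᵃᵗ = aᵢ + bᵢ/T.
  T = 311.2 K: ΣzᵢP/Pᵢˢᵃᵗ = 2.3502
  T = 347.1 K: ΣzᵢP/Pᵢˢᵃᵗ = 0.9554
  T = 329.1 K: ΣzᵢP/Pᵢˢᵃᵗ = 1.4563
  T = 338.1 K: ΣzᵢP/Pᵢˢᵃᵗ = 1.1716
  T = 342.6 K: ΣzᵢP/Pᵢˢᵃᵗ = 1.0563
  T = 344.9 K: ΣzᵢP/Pᵢˢᵃᵗ = 1.0031
Interpolating between 344.9 K and 347.1 K gives T ≈ 345.0 K.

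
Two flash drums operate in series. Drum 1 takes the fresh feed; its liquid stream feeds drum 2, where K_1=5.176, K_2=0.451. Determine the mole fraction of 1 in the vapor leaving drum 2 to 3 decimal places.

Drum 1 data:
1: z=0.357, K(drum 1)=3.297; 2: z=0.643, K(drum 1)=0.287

Drum 1:
Let ψ₁ = V/F and solve Σ zᵢ(Kᵢ−1)/(1+ψ₁(Kᵢ−1)) = 0.
g(0) = ΣzᵢKᵢ − 1 = 0.362 and g(1) = 1 − Σzᵢ/Kᵢ = -1.349, so a root lies in (0, 1).
Binary case is linear: z₁(K₁−1)(1+ψ₁(K₂−1)) + z₂(K₂−1)(1+ψ₁(K₁−1)) = 0
⇒ ψ₁ = [z₁(K₁−1)+z₂(K₂−1)] / [−(K₁−1)(K₂−1)] = 0.3616/1.6378 = 0.221
Drum-1 compositions:
  1: x = 0.237, y = 0.781
  2: x = 0.763, y = 0.219
Drum-2 feed = drum-1 liquid: z₂ = (0.2369, 0.7631).
Drum 2:
Let ψ₂ = V/F and solve Σ zᵢ(Kᵢ−1)/(1+ψ₂(Kᵢ−1)) = 0.
Feasibility: ΣzᵢKᵢ = 1.570, Σzᵢ/Kᵢ = 1.738 — both > 1, two phases present.
Iterate (Newton) starting at ψ₂ = 0.47:
  ψ₂ = 0.470: g = -0.2308, g' = -0.888 → ψ₂ = 0.210
  ψ₂ = 0.210: g = 0.0531, g' = -1.465 → ψ₂ = 0.246
  ψ₂ = 0.246: g = 0.0029, g' = -1.311 → ψ₂ = 0.249
Converged at ψ₂ = 0.249.
  1: x = 0.116, y = 0.601
  2: x = 0.884, y = 0.399

y_1 (drum 2) = 0.601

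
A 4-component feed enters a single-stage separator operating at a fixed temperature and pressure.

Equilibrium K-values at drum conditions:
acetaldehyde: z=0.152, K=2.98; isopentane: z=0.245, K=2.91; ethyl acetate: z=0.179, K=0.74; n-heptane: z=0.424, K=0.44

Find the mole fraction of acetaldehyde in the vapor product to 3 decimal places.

Rachford–Rice: g(ψ) = Σ zᵢ(Kᵢ−1)/(1+ψ(Kᵢ−1)) = 0.
g(0) = ΣzᵢKᵢ − 1 = 0.485 and g(1) = 1 − Σzᵢ/Kᵢ = -0.341, so a root lies in (0, 1).
Newton iteration, ψ⁰ = 0.37:
  ψ = 0.370: g = 0.0969, g' = -0.732 → ψ = 0.502
  ψ = 0.502: g = 0.0057, g' = -0.656 → ψ = 0.511
Converged at ψ = 0.511.
Compositions from xᵢ = zᵢ/(1+ψ(Kᵢ−1)), yᵢ = Kᵢxᵢ:
  acetaldehyde: x = 0.076, y = 0.225
  isopentane: x = 0.124, y = 0.361
  ethyl acetate: x = 0.206, y = 0.153
  n-heptane: x = 0.594, y = 0.261

y_acetaldehyde = 0.225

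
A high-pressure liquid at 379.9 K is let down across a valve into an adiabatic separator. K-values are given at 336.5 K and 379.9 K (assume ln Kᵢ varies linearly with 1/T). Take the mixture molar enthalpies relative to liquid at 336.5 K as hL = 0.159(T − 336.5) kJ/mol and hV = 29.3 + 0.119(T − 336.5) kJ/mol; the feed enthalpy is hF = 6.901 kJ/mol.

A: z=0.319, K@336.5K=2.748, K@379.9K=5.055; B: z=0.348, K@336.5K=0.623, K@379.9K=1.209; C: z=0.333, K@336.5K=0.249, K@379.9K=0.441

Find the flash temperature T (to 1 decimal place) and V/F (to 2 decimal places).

Adiabatic flash: solve Rachford–Rice at each trial T, then check hF = ψ·hV(T) + (1−ψ)·hL(T).
  T = 336.5 K: K = (2.748, 0.623, 0.249), RR gives ψ = 0.173, H_out = 5.081 kJ/mol
  T = 379.9 K: K = (5.055, 1.209, 0.441), RR gives ψ = 0.847, H_out = 30.245 kJ/mol
  T = 358.2 K: K = (3.797, 0.885, 0.337), RR gives ψ = 0.499, H_out = 17.650 kJ/mol
  T = 347.4 K: K = (3.249, 0.747, 0.291), RR gives ψ = 0.339, H_out = 11.529 kJ/mol
  T = 341.9 K: K = (2.990, 0.683, 0.269), RR gives ψ = 0.257, H_out = 8.342 kJ/mol
  T = 339.2 K: K = (2.867, 0.652, 0.259), RR gives ψ = 0.216, H_out = 6.734 kJ/mol
  T = 340.5 K: K = (2.926, 0.667, 0.264), RR gives ψ = 0.236, H_out = 7.513 kJ/mol
Linear interpolation between T = 339.2 (H_out = 6.734) and T = 340.5 (H_out = 7.513) on hF = 6.901 gives T ≈ 339.5 K, at which ψ = 0.22.

T = 339.5 K, V/F = 0.22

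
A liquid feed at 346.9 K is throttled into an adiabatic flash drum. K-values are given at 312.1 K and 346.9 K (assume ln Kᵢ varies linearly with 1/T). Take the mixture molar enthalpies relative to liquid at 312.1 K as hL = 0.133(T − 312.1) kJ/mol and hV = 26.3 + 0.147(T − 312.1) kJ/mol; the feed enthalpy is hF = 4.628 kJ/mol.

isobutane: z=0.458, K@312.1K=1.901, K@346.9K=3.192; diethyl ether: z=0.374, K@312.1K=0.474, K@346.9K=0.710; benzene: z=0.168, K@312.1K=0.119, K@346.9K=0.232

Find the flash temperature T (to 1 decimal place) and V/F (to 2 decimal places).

T = 314.2 K, V/F = 0.17

Adiabatic flash: solve Rachford–Rice at each trial T, then check hF = ψ·hV(T) + (1−ψ)·hL(T).
  T = 312.1 K: K = (1.901, 0.474, 0.119), RR gives ψ = 0.115, H_out = 3.017 kJ/mol
  T = 346.9 K: K = (3.192, 0.710, 0.232), RR gives ψ = 0.678, H_out = 22.778 kJ/mol
  T = 329.5 K: K = (2.497, 0.586, 0.169), RR gives ψ = 0.446, H_out = 14.142 kJ/mol
  T = 320.8 K: K = (2.187, 0.529, 0.143), RR gives ψ = 0.302, H_out = 9.146 kJ/mol
  T = 316.5 K: K = (2.043, 0.501, 0.131), RR gives ψ = 0.217, H_out = 6.314 kJ/mol
  T = 314.3 K: K = (1.971, 0.488, 0.125), RR gives ψ = 0.168, H_out = 4.726 kJ/mol
Linear interpolation between T = 312.1 (H_out = 3.017) and T = 314.3 (H_out = 4.726) on hF = 4.628 gives T ≈ 314.2 K, at which ψ = 0.17.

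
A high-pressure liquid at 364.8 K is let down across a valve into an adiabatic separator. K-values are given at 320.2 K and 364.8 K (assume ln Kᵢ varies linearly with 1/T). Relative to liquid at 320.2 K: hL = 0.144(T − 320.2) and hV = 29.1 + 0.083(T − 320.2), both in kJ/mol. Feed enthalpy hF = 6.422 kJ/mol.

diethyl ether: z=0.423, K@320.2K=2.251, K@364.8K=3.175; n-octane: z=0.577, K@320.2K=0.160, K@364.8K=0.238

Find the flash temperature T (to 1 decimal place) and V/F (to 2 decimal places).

T = 335.5 K, V/F = 0.15

Adiabatic flash: solve Rachford–Rice at each trial T, then check hF = ψ·hV(T) + (1−ψ)·hL(T).
  T = 320.2 K: K = (2.251, 0.160), RR gives ψ = 0.042, H_out = 1.232 kJ/mol
  T = 364.8 K: K = (3.175, 0.238), RR gives ψ = 0.290, H_out = 14.068 kJ/mol
  T = 342.5 K: K = (2.703, 0.198), RR gives ψ = 0.189, H_out = 8.440 kJ/mol
  T = 331.4 K: K = (2.476, 0.179), RR gives ψ = 0.124, H_out = 5.134 kJ/mol
  T = 336.9 K: K = (2.588, 0.188), RR gives ψ = 0.158, H_out = 6.828 kJ/mol
  T = 334.1 K: K = (2.530, 0.183), RR gives ψ = 0.141, H_out = 5.981 kJ/mol
  T = 335.5 K: K = (2.559, 0.186), RR gives ψ = 0.149, H_out = 6.408 kJ/mol
Linear interpolation between T = 335.5 (H_out = 6.408) and T = 336.9 (H_out = 6.828) on hF = 6.422 gives T ≈ 335.5 K, at which ψ = 0.15.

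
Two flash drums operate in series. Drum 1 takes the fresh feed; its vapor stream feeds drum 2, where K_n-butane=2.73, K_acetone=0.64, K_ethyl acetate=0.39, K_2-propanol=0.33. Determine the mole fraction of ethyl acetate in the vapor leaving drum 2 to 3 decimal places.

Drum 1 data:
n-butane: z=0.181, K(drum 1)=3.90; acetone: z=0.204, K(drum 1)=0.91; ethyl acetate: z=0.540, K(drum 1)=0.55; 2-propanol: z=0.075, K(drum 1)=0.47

Drum 1:
Rachford–Rice: g(ψ₁) = Σ zᵢ(Kᵢ−1)/(1+ψ₁(Kᵢ−1)) = 0.
g(0) = ΣzᵢKᵢ − 1 = 0.224 and g(1) = 1 − Σzᵢ/Kᵢ = -0.412, so a root lies in (0, 1).
Iterate (Newton) starting at ψ₁ = 0.55:
  ψ₁ = 0.550: g = -0.1961, g' = -0.463 → ψ₁ = 0.126
  ψ₁ = 0.126: g = 0.0652, g' = -0.964 → ψ₁ = 0.194
  ψ₁ = 0.194: g = 0.0066, g' = -0.782 → ψ₁ = 0.203
Converged at ψ₁ = 0.203.
Drum-1 compositions:
  n-butane: x = 0.114, y = 0.445
  acetone: x = 0.208, y = 0.189
  ethyl acetate: x = 0.594, y = 0.327
  2-propanol: x = 0.084, y = 0.039
Drum-2 feed = drum-1 vapor: z₂ = (0.4446, 0.1891, 0.3268, 0.0395).
Drum 2:
Material balance + equilibrium reduce to Σ zᵢ(Kᵢ−1)/(1+ψ₂(Kᵢ−1)) = 0.
g(0) = ΣzᵢKᵢ − 1 = 0.475 and g(1) = 1 − Σzᵢ/Kᵢ = -0.416, so a root lies in (0, 1).
Newton–Raphson from ψ₂ = 0.54:
  ψ₂ = 0.540: g = -0.0255, g' = -0.707 → ψ₂ = 0.504
Converged at ψ₂ = 0.504.
  n-butane: x = 0.238, y = 0.648
  acetone: x = 0.231, y = 0.148
  ethyl acetate: x = 0.472, y = 0.184
  2-propanol: x = 0.060, y = 0.020

y_ethyl acetate (drum 2) = 0.184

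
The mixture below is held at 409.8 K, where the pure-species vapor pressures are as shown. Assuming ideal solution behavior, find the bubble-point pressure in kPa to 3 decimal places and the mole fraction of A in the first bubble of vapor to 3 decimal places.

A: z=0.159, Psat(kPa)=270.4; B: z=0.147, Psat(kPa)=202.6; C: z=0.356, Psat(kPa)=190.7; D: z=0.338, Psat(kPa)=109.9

At the bubble point ψ → 0, so ΣzᵢKᵢ = 1 with Kᵢ = Pᵢˢᵃᵗ/P ⇒ P = ΣzᵢPᵢˢᵃᵗ.
P = 0.159·270.4 + 0.147·202.6 + 0.356·190.7 + 0.338·109.9 = 177.811 kPa
yᵢ = zᵢPᵢˢᵃᵗ/P ⇒ y_A = 0.159·270.4/177.811 = 0.242

Pbub = 177.811 kPa, y_A = 0.242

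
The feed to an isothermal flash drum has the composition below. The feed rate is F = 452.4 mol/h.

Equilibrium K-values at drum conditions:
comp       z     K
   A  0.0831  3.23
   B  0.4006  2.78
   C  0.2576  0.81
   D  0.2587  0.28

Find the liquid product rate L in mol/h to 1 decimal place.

Iterate (Newton) starting at V/F = 0.47:
  V/F = 0.4700: g = 0.14346, g' = -0.7924 → V/F = 0.6510
  V/F = 0.6510: g = -0.00058, g' = -0.8284 → V/F = 0.6503
Converged at V/F = 0.6503.
Then V = V/F·F = 0.6503·452.4 = 294.2 mol/h and L = F − V = 158.2 mol/h.

L = 158.2 mol/h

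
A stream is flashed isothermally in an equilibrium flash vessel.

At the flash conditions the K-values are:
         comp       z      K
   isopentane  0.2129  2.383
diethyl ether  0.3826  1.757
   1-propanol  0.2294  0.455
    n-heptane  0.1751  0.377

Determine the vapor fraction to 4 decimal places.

ψ = 0.6002

Let ψ = V/F and solve Σ zᵢ(Kᵢ−1)/(1+ψ(Kᵢ−1)) = 0.
Check two-phase: ΣzᵢKᵢ = 1.3500 > 1 and Σzᵢ/Kᵢ = 1.2757 > 1, so g(0) = 0.3500 > 0 and g(1) = -0.2757 < 0.
Iterate (Newton) starting at ψ = 0.5:
  ψ = 0.5000: g = 0.05388, g' = -0.5298 → ψ = 0.6017
  ψ = 0.6017: g = -0.00083, g' = -0.5496 → ψ = 0.6002
Converged at ψ = 0.6002.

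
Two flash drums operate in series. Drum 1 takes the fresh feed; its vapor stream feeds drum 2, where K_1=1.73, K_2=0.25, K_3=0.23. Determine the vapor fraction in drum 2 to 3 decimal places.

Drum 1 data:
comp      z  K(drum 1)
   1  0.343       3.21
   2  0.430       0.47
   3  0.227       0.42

V/F (drum 2) = 0.346

Drum 1:
Newton–Raphson from ψ₁ = 0.55:
  ψ₁ = 0.550: g = -0.1729, g' = -0.747 → ψ₁ = 0.318
  ψ₁ = 0.318: g = 0.0092, g' = -0.867 → ψ₁ = 0.329
Converged at ψ₁ = 0.329.
Drum-1 compositions:
  1: x = 0.199, y = 0.637
  2: x = 0.521, y = 0.245
  3: x = 0.281, y = 0.118
Drum-2 feed = drum-1 vapor: z₂ = (0.6373, 0.2448, 0.1178).
Drum 2:
Material balance + equilibrium reduce to Σ zᵢ(Kᵢ−1)/(1+ψ₂(Kᵢ−1)) = 0.
g(0) = ΣzᵢKᵢ − 1 = 0.191 and g(1) = 1 − Σzᵢ/Kᵢ = -0.860, so a root lies in (0, 1).
Iterate (Newton) starting at ψ₂ = 0.5:
  ψ₂ = 0.500: g = -0.1005, g' = -0.720 → ψ₂ = 0.360
  ψ₂ = 0.360: g = -0.0088, g' = -0.605 → ψ₂ = 0.346
Converged at ψ₂ = 0.346.
  1: x = 0.509, y = 0.880
  2: x = 0.330, y = 0.083
  3: x = 0.161, y = 0.037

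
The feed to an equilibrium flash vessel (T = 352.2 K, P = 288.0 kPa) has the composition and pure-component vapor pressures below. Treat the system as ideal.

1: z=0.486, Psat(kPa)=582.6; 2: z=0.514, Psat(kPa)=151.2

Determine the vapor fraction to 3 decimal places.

Raoult's law: Kᵢ = Pᵢˢᵃᵗ/P = Pᵢˢᵃᵗ/288.0.
  K_1 = 582.6/288.0 = 2.02292, K_2 = 151.2/288.0 = 0.52500
Newton iteration, ψ⁰ = 0.45:
  ψ = 0.450: g = 0.0299, g' = -0.426 → ψ = 0.520
  ψ = 0.520: g = 0.0002, g' = -0.421 → ψ = 0.521
Converged at ψ = 0.521.

ψ = 0.521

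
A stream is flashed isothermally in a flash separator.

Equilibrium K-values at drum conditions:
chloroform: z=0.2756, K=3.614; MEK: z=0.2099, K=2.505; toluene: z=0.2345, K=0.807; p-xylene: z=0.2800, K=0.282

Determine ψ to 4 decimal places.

ψ = 0.6476

Newton iteration, ψ⁰ = 0.42:
  ψ = 0.4200: g = 0.19986, g' = -0.9126 → ψ = 0.6390
  ψ = 0.6390: g = 0.00772, g' = -0.8918 → ψ = 0.6477
  ψ = 0.6477: g = -0.00002, g' = -0.8973 → ψ = 0.6476
Converged at ψ = 0.6476.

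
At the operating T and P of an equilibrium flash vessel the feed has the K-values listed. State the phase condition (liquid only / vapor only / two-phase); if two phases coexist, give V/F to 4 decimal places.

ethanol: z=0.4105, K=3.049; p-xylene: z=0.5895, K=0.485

two-phase, V/F = 0.5094

ΣzᵢKᵢ = 1.5375; Σzᵢ/Kᵢ = 1.3501.
Both exceed 1, so a two-phase solution exists.
Material balance + equilibrium reduce to Σ zᵢ(Kᵢ−1)/(1+ψ(Kᵢ−1)) = 0.
Binary case is linear: z₁(K₁−1)(1+ψ(K₂−1)) + z₂(K₂−1)(1+ψ(K₁−1)) = 0
⇒ ψ = [z₁(K₁−1)+z₂(K₂−1)] / [−(K₁−1)(K₂−1)] = 0.53752/1.05523 = 0.5094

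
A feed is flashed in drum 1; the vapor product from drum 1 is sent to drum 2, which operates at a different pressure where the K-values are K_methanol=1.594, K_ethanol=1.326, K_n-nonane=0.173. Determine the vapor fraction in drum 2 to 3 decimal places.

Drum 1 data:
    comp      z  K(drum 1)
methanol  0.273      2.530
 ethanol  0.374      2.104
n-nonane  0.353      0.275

Drum 1:
Rachford–Rice: g(ψ₁) = Σ zᵢ(Kᵢ−1)/(1+ψ₁(Kᵢ−1)) = 0.
Check two-phase: ΣzᵢKᵢ = 1.575 > 1 and Σzᵢ/Kᵢ = 1.569 > 1, so g(0) = 0.575 > 0 and g(1) = -0.569 < 0.
Newton iteration, ψ₁⁰ = 0.35:
  ψ₁ = 0.350: g = 0.2269, g' = -0.841 → ψ₁ = 0.620
  ψ₁ = 0.620: g = -0.0051, g' = -0.941 → ψ₁ = 0.614
Converged at ψ₁ = 0.614.
Drum-1 compositions:
  methanol: x = 0.141, y = 0.356
  ethanol: x = 0.223, y = 0.469
  n-nonane: x = 0.636, y = 0.175
Drum-2 feed = drum-1 vapor: z₂ = (0.3561, 0.4689, 0.1750).
Drum 2:
Material balance + equilibrium reduce to Σ zᵢ(Kᵢ−1)/(1+ψ₂(Kᵢ−1)) = 0.
g(0) = ΣzᵢKᵢ − 1 = 0.220 and g(1) = 1 − Σzᵢ/Kᵢ = -0.589, so a root lies in (0, 1).
Newton–Raphson from ψ₂ = 0.5:
  ψ₂ = 0.500: g = 0.0477, g' = -0.459 → ψ₂ = 0.604
  ψ₂ = 0.604: g = -0.0057, g' = -0.581 → ψ₂ = 0.594
Converged at ψ₂ = 0.594.
  methanol: x = 0.263, y = 0.420
  ethanol: x = 0.393, y = 0.521
  n-nonane: x = 0.344, y = 0.059

V/F (drum 2) = 0.594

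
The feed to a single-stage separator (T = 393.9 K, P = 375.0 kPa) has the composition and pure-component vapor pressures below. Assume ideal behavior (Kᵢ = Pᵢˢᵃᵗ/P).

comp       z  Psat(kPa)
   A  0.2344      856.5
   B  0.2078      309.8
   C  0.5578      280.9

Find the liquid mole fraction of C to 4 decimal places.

x_C = 0.6236

Raoult's law: Kᵢ = Pᵢˢᵃᵗ/P = Pᵢˢᵃᵗ/375.0.
  K_A = 856.5/375.0 = 2.284000, K_B = 309.8/375.0 = 0.826133, K_C = 280.9/375.0 = 0.749067
Let ψ = V/F and solve Σ zᵢ(Kᵢ−1)/(1+ψ(Kᵢ−1)) = 0.
g(0) = ΣzᵢKᵢ − 1 = 0.1249 and g(1) = 1 − Σzᵢ/Kᵢ = -0.0988, so a root lies in (0, 1).
Newton–Raphson from ψ = 0.5:
  ψ = 0.5000: g = -0.01633, g' = -0.1968 → ψ = 0.4170
  ψ = 0.4170: g = 0.00073, g' = -0.2150 → ψ = 0.4204
Converged at ψ = 0.4204.
Compositions from xᵢ = zᵢ/(1+ψ(Kᵢ−1)), yᵢ = Kᵢxᵢ:
  A: x = 0.1522, y = 0.3477
  B: x = 0.2242, y = 0.1852
  C: x = 0.6236, y = 0.4671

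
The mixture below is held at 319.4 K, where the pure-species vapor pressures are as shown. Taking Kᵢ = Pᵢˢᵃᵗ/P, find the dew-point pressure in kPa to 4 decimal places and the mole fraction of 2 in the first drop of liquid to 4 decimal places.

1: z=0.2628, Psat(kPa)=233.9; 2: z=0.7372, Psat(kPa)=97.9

At the dew point ψ → 1, so Σzᵢ/Kᵢ = 1 with Kᵢ = Pᵢˢᵃᵗ/P ⇒ 1/P = Σzᵢ/Pᵢˢᵃᵗ.
1/P = 0.2628/233.9 + 0.7372/97.9 = 0.0086537 ⇒ P = 115.5576 kPa
xᵢ = zᵢP/Pᵢˢᵃᵗ ⇒ x_2 = 0.7372·115.5576/97.9 = 0.8702

Pdew = 115.5576 kPa, x_2 = 0.8702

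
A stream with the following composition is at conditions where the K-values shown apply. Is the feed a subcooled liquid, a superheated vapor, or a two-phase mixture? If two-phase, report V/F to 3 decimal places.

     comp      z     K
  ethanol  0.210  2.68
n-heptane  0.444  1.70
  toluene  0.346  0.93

superheated vapor

ΣzᵢKᵢ = 1.639; Σzᵢ/Kᵢ = 0.712.
Since Σzᵢ/Kᵢ < 1 the mixture is above its dew point — single vapor phase.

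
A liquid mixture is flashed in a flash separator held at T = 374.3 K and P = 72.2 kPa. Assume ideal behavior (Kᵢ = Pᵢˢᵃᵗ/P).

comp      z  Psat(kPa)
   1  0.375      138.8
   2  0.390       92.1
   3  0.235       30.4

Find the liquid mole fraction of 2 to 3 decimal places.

Raoult's law: Kᵢ = Pᵢˢᵃᵗ/P = Pᵢˢᵃᵗ/72.2.
  K_1 = 138.8/72.2 = 1.92244, K_2 = 92.1/72.2 = 1.27562, K_3 = 30.4/72.2 = 0.42105
Newton–Raphson from V/F = 0.5:
  V/F = 0.500: g = 0.1397, g' = -0.328 → V/F = 0.926
  V/F = 0.926: g = -0.0209, g' = -0.477 → V/F = 0.882
  V/F = 0.882: g = -0.0007, g' = -0.445 → V/F = 0.880
Converged at V/F = 0.880.
Compositions from xᵢ = zᵢ/(1+V/F(Kᵢ−1)), yᵢ = Kᵢxᵢ:
  1: x = 0.207, y = 0.398
  2: x = 0.314, y = 0.400
  3: x = 0.479, y = 0.202

x_2 = 0.314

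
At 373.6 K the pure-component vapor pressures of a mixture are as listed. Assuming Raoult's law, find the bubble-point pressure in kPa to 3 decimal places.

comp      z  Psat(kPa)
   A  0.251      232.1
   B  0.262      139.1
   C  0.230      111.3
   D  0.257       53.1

Pbub = 133.947 kPa

At the bubble point ψ → 0, so ΣzᵢKᵢ = 1 with Kᵢ = Pᵢˢᵃᵗ/P ⇒ P = ΣzᵢPᵢˢᵃᵗ.
P = 0.251·232.1 + 0.262·139.1 + 0.230·111.3 + 0.257·53.1 = 133.947 kPa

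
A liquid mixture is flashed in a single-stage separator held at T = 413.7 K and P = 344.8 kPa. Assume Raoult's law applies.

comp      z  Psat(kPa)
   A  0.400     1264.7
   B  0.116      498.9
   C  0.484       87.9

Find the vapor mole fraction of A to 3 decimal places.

Raoult's law: Kᵢ = Pᵢˢᵃᵗ/P = Pᵢˢᵃᵗ/344.8.
  K_A = 1264.7/344.8 = 3.66792, K_B = 498.9/344.8 = 1.44693, K_C = 87.9/344.8 = 0.25493
Newton–Raphson from β = 0.61:
  β = 0.610: g = -0.2142, g' = -1.330 → β = 0.449
  β = 0.449: g = -0.0131, g' = -1.212 → β = 0.438
Converged at β = 0.438.
Compositions from xᵢ = zᵢ/(1+β(Kᵢ−1)), yᵢ = Kᵢxᵢ:
  A: x = 0.184, y = 0.676
  B: x = 0.097, y = 0.140
  C: x = 0.719, y = 0.183

y_A = 0.676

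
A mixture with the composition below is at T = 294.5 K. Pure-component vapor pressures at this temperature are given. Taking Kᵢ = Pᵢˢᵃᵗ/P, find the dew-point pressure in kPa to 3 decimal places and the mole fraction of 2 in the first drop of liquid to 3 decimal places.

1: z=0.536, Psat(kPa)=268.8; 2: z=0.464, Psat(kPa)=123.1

At the dew point ψ → 1, so Σzᵢ/Kᵢ = 1 with Kᵢ = Pᵢˢᵃᵗ/P ⇒ 1/P = Σzᵢ/Pᵢˢᵃᵗ.
1/P = 0.536/268.8 + 0.464/123.1 = 0.005763 ⇒ P = 173.510 kPa
xᵢ = zᵢP/Pᵢˢᵃᵗ ⇒ x_2 = 0.464·173.510/123.1 = 0.654

Pdew = 173.510 kPa, x_2 = 0.654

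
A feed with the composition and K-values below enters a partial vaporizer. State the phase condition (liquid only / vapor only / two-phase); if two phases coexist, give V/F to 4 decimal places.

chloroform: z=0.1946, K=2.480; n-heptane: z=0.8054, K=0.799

two-phase, V/F = 0.4240

ΣzᵢKᵢ = 1.1261; Σzᵢ/Kᵢ = 1.0865.
Both exceed 1, so a two-phase solution exists.
Let ψ = V/F and solve Σ zᵢ(Kᵢ−1)/(1+ψ(Kᵢ−1)) = 0.
Binary case is linear: z₁(K₁−1)(1+ψ(K₂−1)) + z₂(K₂−1)(1+ψ(K₁−1)) = 0
⇒ ψ = [z₁(K₁−1)+z₂(K₂−1)] / [−(K₁−1)(K₂−1)] = 0.12612/0.29748 = 0.4240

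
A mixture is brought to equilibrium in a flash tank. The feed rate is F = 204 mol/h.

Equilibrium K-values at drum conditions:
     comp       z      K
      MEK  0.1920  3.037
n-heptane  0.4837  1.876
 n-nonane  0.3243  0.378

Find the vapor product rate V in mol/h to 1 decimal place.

Rachford–Rice: g(ψ) = Σ zᵢ(Kᵢ−1)/(1+ψ(Kᵢ−1)) = 0.
Check two-phase: ΣzᵢKᵢ = 1.6131 > 1 and Σzᵢ/Kᵢ = 1.1790 > 1, so g(0) = 0.6131 > 0 and g(1) = -0.1790 < 0.
Iterate (Newton) starting at ψ = 0.5:
  ψ = 0.5000: g = 0.19566, g' = -0.6393 → ψ = 0.8060
  ψ = 0.8060: g = -0.00812, g' = -0.7463 → ψ = 0.7951
Converged at ψ = 0.7951.
Then V = ψ·F = 0.7951·204 = 162.2 mol/h and L = F − V = 41.8 mol/h.

V = 162.2 mol/h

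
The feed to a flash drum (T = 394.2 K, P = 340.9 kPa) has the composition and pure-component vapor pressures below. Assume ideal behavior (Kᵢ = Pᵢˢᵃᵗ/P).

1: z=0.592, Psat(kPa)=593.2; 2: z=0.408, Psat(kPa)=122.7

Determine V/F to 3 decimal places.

Raoult's law: Kᵢ = Pᵢˢᵃᵗ/P = Pᵢˢᵃᵗ/340.9.
  K_1 = 593.2/340.9 = 1.74010, K_2 = 122.7/340.9 = 0.35993
Material balance + equilibrium reduce to Σ zᵢ(Kᵢ−1)/(1+V/F(Kᵢ−1)) = 0.
Feasibility: ΣzᵢKᵢ = 1.177, Σzᵢ/Kᵢ = 1.474 — both > 1, two phases present.
Newton iteration, V/F⁰ = 0.42:
  V/F = 0.420: g = -0.0229, g' = -0.501 → V/F = 0.374
Converged at V/F = 0.374.

V/F = 0.374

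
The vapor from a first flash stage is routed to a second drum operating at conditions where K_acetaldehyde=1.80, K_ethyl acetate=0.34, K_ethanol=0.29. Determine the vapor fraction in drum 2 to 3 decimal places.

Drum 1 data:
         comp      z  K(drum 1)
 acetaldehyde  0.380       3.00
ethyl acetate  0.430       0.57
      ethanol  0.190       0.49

V/F (drum 2) = 0.271

Drum 1:
Material balance + equilibrium reduce to Σ zᵢ(Kᵢ−1)/(1+ψ₁(Kᵢ−1)) = 0.
g(0) = ΣzᵢKᵢ − 1 = 0.478 and g(1) = 1 − Σzᵢ/Kᵢ = -0.269, so a root lies in (0, 1).
Newton–Raphson from ψ₁ = 0.49:
  ψ₁ = 0.490: g = 0.0204, g' = -0.603 → ψ₁ = 0.524
Converged at ψ₁ = 0.524.
Drum-1 compositions:
  acetaldehyde: x = 0.185, y = 0.556
  ethyl acetate: x = 0.555, y = 0.316
  ethanol: x = 0.259, y = 0.127
Drum-2 feed = drum-1 vapor: z₂ = (0.5565, 0.3164, 0.1271).
Drum 2:
Material balance + equilibrium reduce to Σ zᵢ(Kᵢ−1)/(1+ψ₂(Kᵢ−1)) = 0.
Feasibility: ΣzᵢKᵢ = 1.146, Σzᵢ/Kᵢ = 1.678 — both > 1, two phases present.
Newton–Raphson from ψ₂ = 0.5:
  ψ₂ = 0.500: g = -0.1336, g' = -0.643 → ψ₂ = 0.292
  ψ₂ = 0.292: g = -0.0117, g' = -0.548 → ψ₂ = 0.271
Converged at ψ₂ = 0.271.
  acetaldehyde: x = 0.457, y = 0.823
  ethyl acetate: x = 0.385, y = 0.131
  ethanol: x = 0.157, y = 0.046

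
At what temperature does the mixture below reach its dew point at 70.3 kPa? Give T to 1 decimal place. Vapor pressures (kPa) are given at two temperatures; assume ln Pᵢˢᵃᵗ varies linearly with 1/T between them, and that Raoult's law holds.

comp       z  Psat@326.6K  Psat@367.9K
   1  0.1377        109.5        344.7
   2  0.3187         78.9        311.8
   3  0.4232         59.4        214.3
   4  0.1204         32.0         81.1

T = 330.6 K

Dew-point temperature: Σzᵢ·P/Pᵢˢᵃᵗ(T) = 1. Interpolate ln Pᵢˢᵃᵗ = aᵢ + bᵢ/T.
  T = 326.6 K: ΣzᵢP/Pᵢˢᵃᵗ = 1.1377
  T = 367.9 K: ΣzᵢP/Pᵢˢᵃᵗ = 0.3431
  T = 347.2 K: ΣzᵢP/Pᵢˢᵃᵗ = 0.6016
  T = 336.9 K: ΣzᵢP/Pᵢˢᵃᵗ = 0.8185
  T = 331.8 K: ΣzᵢP/Pᵢˢᵃᵗ = 0.9607
  T = 329.2 K: ΣzᵢP/Pᵢˢᵃᵗ = 1.0447
Interpolating between 329.2 K and 331.8 K gives T ≈ 330.6 K.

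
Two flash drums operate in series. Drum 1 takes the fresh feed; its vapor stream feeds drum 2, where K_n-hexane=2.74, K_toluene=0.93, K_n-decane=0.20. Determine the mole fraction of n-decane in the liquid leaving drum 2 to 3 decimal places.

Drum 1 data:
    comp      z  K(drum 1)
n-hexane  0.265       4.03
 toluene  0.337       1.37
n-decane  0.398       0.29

Drum 1:
Material balance + equilibrium reduce to Σ zᵢ(Kᵢ−1)/(1+ψ₁(Kᵢ−1)) = 0.
Feasibility: ΣzᵢKᵢ = 1.645, Σzᵢ/Kᵢ = 1.684 — both > 1, two phases present.
Iterate (Newton) starting at ψ₁ = 0.56:
  ψ₁ = 0.560: g = -0.0681, g' = -0.919 → ψ₁ = 0.486
  ψ₁ = 0.486: g = -0.0010, g' = -0.899 → ψ₁ = 0.485
Converged at ψ₁ = 0.485.
Drum-1 compositions:
  n-hexane: x = 0.107, y = 0.433
  toluene: x = 0.286, y = 0.391
  n-decane: x = 0.607, y = 0.176
Drum-2 feed = drum-1 vapor: z₂ = (0.4325, 0.3915, 0.1760).
Drum 2:
Newton–Raphson from ψ₂ = 0.51:
  ψ₂ = 0.510: g = 0.1325, g' = -0.691 → ψ₂ = 0.702
  ψ₂ = 0.702: g = -0.0110, g' = -0.853 → ψ₂ = 0.689
Converged at ψ₂ = 0.689.
  n-hexane: x = 0.197, y = 0.539
  toluene: x = 0.411, y = 0.383
  n-decane: x = 0.392, y = 0.078

x_n-decane (drum 2) = 0.392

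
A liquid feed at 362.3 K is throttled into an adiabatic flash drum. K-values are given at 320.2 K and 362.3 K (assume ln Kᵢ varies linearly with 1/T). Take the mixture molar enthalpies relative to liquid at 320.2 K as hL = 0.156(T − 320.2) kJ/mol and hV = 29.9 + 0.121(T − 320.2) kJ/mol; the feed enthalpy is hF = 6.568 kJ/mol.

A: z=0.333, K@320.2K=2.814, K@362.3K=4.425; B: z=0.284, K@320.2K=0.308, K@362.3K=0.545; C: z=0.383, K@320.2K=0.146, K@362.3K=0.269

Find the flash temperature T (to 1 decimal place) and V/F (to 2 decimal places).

T = 333.0 K, V/F = 0.16

Adiabatic flash: solve Rachford–Rice at each trial T, then check hF = ψ·hV(T) + (1−ψ)·hL(T).
  T = 320.2 K: K = (2.814, 0.308, 0.146), RR gives ψ = 0.056, H_out = 1.683 kJ/mol
  T = 362.3 K: K = (4.425, 0.545, 0.269), RR gives ψ = 0.341, H_out = 16.266 kJ/mol
  T = 341.2 K: K = (3.576, 0.417, 0.202), RR gives ψ = 0.210, H_out = 9.415 kJ/mol
  T = 330.7 K: K = (3.184, 0.360, 0.173), RR gives ψ = 0.139, H_out = 5.751 kJ/mol
  T = 335.9 K: K = (3.376, 0.387, 0.187), RR gives ψ = 0.176, H_out = 7.602 kJ/mol
  T = 333.3 K: K = (3.280, 0.374, 0.180), RR gives ψ = 0.158, H_out = 6.687 kJ/mol
  T = 332.0 K: K = (3.232, 0.367, 0.176), RR gives ψ = 0.149, H_out = 6.222 kJ/mol
Linear interpolation between T = 332.0 (H_out = 6.222) and T = 333.3 (H_out = 6.687) on hF = 6.568 gives T ≈ 333.0 K, at which ψ = 0.16.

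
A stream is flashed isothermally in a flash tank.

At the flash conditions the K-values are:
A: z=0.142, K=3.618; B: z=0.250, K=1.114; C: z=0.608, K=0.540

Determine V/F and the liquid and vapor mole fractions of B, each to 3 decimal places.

Material balance + equilibrium reduce to Σ zᵢ(Kᵢ−1)/(1+V/F(Kᵢ−1)) = 0.
g(0) = ΣzᵢKᵢ − 1 = 0.121 and g(1) = 1 − Σzᵢ/Kᵢ = -0.390, so a root lies in (0, 1).
Newton iteration, V/F⁰ = 0.5:
  V/F = 0.500: g = -0.1753, g' = -0.402 → V/F = 0.065
  V/F = 0.065: g = 0.0581, g' = -0.852 → V/F = 0.133
  V/F = 0.133: g = 0.0061, g' = -0.685 → V/F = 0.142
Converged at V/F = 0.142.
Compositions from xᵢ = zᵢ/(1+V/F(Kᵢ−1)), yᵢ = Kᵢxᵢ:
  A: x = 0.104, y = 0.375
  B: x = 0.246, y = 0.274
  C: x = 0.650, y = 0.351

V/F = 0.142, x_B = 0.246, y_B = 0.274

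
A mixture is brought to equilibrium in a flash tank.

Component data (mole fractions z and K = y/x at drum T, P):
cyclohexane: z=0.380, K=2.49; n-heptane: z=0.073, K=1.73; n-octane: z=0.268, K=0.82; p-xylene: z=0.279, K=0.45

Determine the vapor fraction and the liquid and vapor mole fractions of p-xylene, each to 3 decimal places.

Let ψ = V/F and solve Σ zᵢ(Kᵢ−1)/(1+ψ(Kᵢ−1)) = 0.
g(0) = ΣzᵢKᵢ − 1 = 0.418 and g(1) = 1 − Σzᵢ/Kᵢ = -0.142, so a root lies in (0, 1).
Newton iteration, ψ⁰ = 0.5:
  ψ = 0.500: g = 0.0988, g' = -0.469 → ψ = 0.711
  ψ = 0.711: g = 0.0028, g' = -0.455 → ψ = 0.717
Converged at ψ = 0.717.
Compositions from xᵢ = zᵢ/(1+ψ(Kᵢ−1)), yᵢ = Kᵢxᵢ:
  cyclohexane: x = 0.184, y = 0.457
  n-heptane: x = 0.048, y = 0.083
  n-octane: x = 0.308, y = 0.252
  p-xylene: x = 0.461, y = 0.207

ψ = 0.717, x_p-xylene = 0.461, y_p-xylene = 0.207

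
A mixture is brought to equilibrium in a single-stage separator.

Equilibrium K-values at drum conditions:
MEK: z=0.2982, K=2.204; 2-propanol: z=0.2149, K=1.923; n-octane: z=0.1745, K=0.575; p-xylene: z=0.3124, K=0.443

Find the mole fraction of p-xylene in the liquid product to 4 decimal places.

Let ψ = V/F and solve Σ zᵢ(Kᵢ−1)/(1+ψ(Kᵢ−1)) = 0.
Feasibility: ΣzᵢKᵢ = 1.3092, Σzᵢ/Kᵢ = 1.2557 — both > 1, two phases present.
Newton–Raphson from ψ = 0.48:
  ψ = 0.4800: g = 0.03431, g' = -0.4918 → ψ = 0.5498
Converged at ψ = 0.5498.
Compositions from xᵢ = zᵢ/(1+ψ(Kᵢ−1)), yᵢ = Kᵢxᵢ:
  MEK: x = 0.1794, y = 0.3954
  2-propanol: x = 0.1426, y = 0.2741
  n-octane: x = 0.2277, y = 0.1309
  p-xylene: x = 0.4503, y = 0.1995

x_p-xylene = 0.4503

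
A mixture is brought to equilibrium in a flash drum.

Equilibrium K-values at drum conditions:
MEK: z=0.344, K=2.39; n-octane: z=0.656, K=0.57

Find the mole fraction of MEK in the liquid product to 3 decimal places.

x_MEK = 0.236

Newton iteration, V/F⁰ = 0.5:
  V/F = 0.500: g = -0.0772, g' = -0.428 → V/F = 0.320
  V/F = 0.320: g = 0.0041, g' = -0.482 → V/F = 0.328
Converged at V/F = 0.328.
Compositions from xᵢ = zᵢ/(1+V/F(Kᵢ−1)), yᵢ = Kᵢxᵢ:
  MEK: x = 0.236, y = 0.565
  n-octane: x = 0.764, y = 0.435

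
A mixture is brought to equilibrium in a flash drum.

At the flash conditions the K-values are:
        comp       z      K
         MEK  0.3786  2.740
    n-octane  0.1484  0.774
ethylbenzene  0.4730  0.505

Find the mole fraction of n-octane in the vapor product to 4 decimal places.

y_n-octane = 0.1297

Rachford–Rice: g(V/F) = Σ zᵢ(Kᵢ−1)/(1+V/F(Kᵢ−1)) = 0.
g(0) = ΣzᵢKᵢ − 1 = 0.3911 and g(1) = 1 − Σzᵢ/Kᵢ = -0.2665, so a root lies in (0, 1).
Iterate (Newton) starting at V/F = 0.5:
  V/F = 0.5000: g = 0.00333, g' = -0.5421 → V/F = 0.5061
Converged at V/F = 0.5061.
Compositions from xᵢ = zᵢ/(1+V/F(Kᵢ−1)), yᵢ = Kᵢxᵢ:
  MEK: x = 0.2013, y = 0.5516
  n-octane: x = 0.1676, y = 0.1297
  ethylbenzene: x = 0.6311, y = 0.3187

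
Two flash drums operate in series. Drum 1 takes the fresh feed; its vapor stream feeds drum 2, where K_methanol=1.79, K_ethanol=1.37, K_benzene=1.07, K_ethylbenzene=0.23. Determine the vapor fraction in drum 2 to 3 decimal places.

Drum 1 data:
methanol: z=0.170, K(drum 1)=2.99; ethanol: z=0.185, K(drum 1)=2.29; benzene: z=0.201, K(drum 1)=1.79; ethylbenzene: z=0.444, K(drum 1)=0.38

Drum 1:
Rachford–Rice: g(ψ₁) = Σ zᵢ(Kᵢ−1)/(1+ψ₁(Kᵢ−1)) = 0.
Feasibility: ΣzᵢKᵢ = 1.460, Σzᵢ/Kᵢ = 1.418 — both > 1, two phases present.
Iterate (Newton) starting at ψ₁ = 0.5:
  ψ₁ = 0.500: g = 0.0295, g' = -0.706 → ψ₁ = 0.542
Converged at ψ₁ = 0.542.
Drum-1 compositions:
  methanol: x = 0.082, y = 0.245
  ethanol: x = 0.109, y = 0.249
  benzene: x = 0.141, y = 0.252
  ethylbenzene: x = 0.669, y = 0.254
Drum-2 feed = drum-1 vapor: z₂ = (0.2446, 0.2494, 0.2520, 0.2540).
Drum 2:
Material balance + equilibrium reduce to Σ zᵢ(Kᵢ−1)/(1+ψ₂(Kᵢ−1)) = 0.
Feasibility: ΣzᵢKᵢ = 1.108, Σzᵢ/Kᵢ = 1.659 — both > 1, two phases present.
Newton–Raphson from ψ₂ = 0.39:
  ψ₂ = 0.390: g = -0.0340, g' = -0.424 → ψ₂ = 0.310
  ψ₂ = 0.310: g = -0.0016, g' = -0.387 → ψ₂ = 0.306
Converged at ψ₂ = 0.306.
  methanol: x = 0.197, y = 0.353
  ethanol: x = 0.224, y = 0.307
  benzene: x = 0.247, y = 0.264
  ethylbenzene: x = 0.332, y = 0.076

V/F (drum 2) = 0.306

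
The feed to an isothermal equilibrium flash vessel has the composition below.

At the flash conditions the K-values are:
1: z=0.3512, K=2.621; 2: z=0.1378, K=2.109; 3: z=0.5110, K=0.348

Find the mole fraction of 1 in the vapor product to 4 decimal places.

y_1 = 0.5581

Let ψ = V/F and solve Σ zᵢ(Kᵢ−1)/(1+ψ(Kᵢ−1)) = 0.
Check two-phase: ΣzᵢKᵢ = 1.3889 > 1 and Σzᵢ/Kᵢ = 1.6677 > 1, so g(0) = 0.3889 > 0 and g(1) = -0.6677 < 0.
Iterate (Newton) starting at ψ = 0.5:
  ψ = 0.5000: g = -0.08157, g' = -0.8298 → ψ = 0.4017
  ψ = 0.4017: g = -0.00089, g' = -0.8183 → ψ = 0.4006
Converged at ψ = 0.4006.
Compositions from xᵢ = zᵢ/(1+ψ(Kᵢ−1)), yᵢ = Kᵢxᵢ:
  1: x = 0.2129, y = 0.5581
  2: x = 0.0954, y = 0.2012
  3: x = 0.6917, y = 0.2407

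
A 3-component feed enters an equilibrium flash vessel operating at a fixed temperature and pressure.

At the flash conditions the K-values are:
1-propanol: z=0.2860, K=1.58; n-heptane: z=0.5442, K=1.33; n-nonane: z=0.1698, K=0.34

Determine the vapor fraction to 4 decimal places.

Material balance + equilibrium reduce to Σ zᵢ(Kᵢ−1)/(1+ψ(Kᵢ−1)) = 0.
g(0) = ΣzᵢKᵢ − 1 = 0.2334 and g(1) = 1 − Σzᵢ/Kᵢ = -0.0896, so a root lies in (0, 1).
Newton–Raphson from ψ = 0.5:
  ψ = 0.5000: g = 0.11547, g' = -0.2662 → ψ = 0.9337
  ψ = 0.9337: g = -0.04714, g' = -0.5774 → ψ = 0.8521
  ψ = 0.8521: g = -0.00489, g' = -0.4654 → ψ = 0.8416
  ψ = 0.8416: g = -0.00006, g' = -0.4540 → ψ = 0.8414
Converged at ψ = 0.8414.

ψ = 0.8414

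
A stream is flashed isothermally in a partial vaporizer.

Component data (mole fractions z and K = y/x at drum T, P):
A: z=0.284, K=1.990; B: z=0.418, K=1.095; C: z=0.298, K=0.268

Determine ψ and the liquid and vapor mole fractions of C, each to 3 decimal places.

Rachford–Rice: g(ψ) = Σ zᵢ(Kᵢ−1)/(1+ψ(Kᵢ−1)) = 0.
Feasibility: ΣzᵢKᵢ = 1.103, Σzᵢ/Kᵢ = 1.636 — both > 1, two phases present.
Newton iteration, ψ⁰ = 0.5:
  ψ = 0.500: g = -0.1181, g' = -0.525 → ψ = 0.275
  ψ = 0.275: g = -0.0135, g' = -0.426 → ψ = 0.243
Converged at ψ = 0.243.
Compositions from xᵢ = zᵢ/(1+ψ(Kᵢ−1)), yᵢ = Kᵢxᵢ:
  A: x = 0.229, y = 0.455
  B: x = 0.409, y = 0.447
  C: x = 0.363, y = 0.097

ψ = 0.243, x_C = 0.363, y_C = 0.097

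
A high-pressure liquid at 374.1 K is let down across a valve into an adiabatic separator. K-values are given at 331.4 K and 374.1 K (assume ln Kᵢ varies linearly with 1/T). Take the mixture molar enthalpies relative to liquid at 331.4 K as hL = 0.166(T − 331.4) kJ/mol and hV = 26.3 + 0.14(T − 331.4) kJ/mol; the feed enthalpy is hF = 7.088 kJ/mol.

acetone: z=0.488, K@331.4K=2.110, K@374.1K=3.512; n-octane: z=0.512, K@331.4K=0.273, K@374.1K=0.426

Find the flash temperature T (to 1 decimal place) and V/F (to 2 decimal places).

Adiabatic flash: solve Rachford–Rice at each trial T, then check hF = ψ·hV(T) + (1−ψ)·hL(T).
  T = 331.4 K: K = (2.110, 0.273), RR gives ψ = 0.210, H_out = 5.523 kJ/mol
  T = 374.1 K: K = (3.512, 0.426), RR gives ψ = 0.646, H_out = 23.370 kJ/mol
  T = 352.8 K: K = (2.766, 0.346), RR gives ψ = 0.456, H_out = 15.294 kJ/mol
  T = 342.1 K: K = (2.426, 0.308), RR gives ψ = 0.347, H_out = 10.795 kJ/mol
  T = 336.8 K: K = (2.267, 0.291), RR gives ψ = 0.284, H_out = 8.317 kJ/mol
  T = 334.1 K: K = (2.188, 0.282), RR gives ψ = 0.248, H_out = 6.960 kJ/mol
  T = 335.5 K: K = (2.228, 0.286), RR gives ψ = 0.267, H_out = 7.673 kJ/mol
  T = 334.8 K: K = (2.208, 0.284), RR gives ψ = 0.258, H_out = 7.319 kJ/mol
Linear interpolation between T = 334.1 (H_out = 6.960) and T = 334.8 (H_out = 7.319) on hF = 7.088 gives T ≈ 334.3 K, at which ψ = 0.25.

T = 334.3 K, V/F = 0.25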